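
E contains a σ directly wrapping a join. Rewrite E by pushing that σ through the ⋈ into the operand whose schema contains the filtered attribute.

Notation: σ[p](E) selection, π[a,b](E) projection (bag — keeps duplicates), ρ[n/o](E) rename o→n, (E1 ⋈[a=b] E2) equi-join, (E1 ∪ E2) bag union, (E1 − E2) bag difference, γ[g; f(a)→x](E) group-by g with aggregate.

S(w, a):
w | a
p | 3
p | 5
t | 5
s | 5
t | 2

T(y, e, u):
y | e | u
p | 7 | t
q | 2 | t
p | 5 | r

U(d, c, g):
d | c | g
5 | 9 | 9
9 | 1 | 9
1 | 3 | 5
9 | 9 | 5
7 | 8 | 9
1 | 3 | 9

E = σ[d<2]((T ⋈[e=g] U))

σ filters on d, owned by the right side.
E' = (T ⋈[e=g] σ[d<2](U))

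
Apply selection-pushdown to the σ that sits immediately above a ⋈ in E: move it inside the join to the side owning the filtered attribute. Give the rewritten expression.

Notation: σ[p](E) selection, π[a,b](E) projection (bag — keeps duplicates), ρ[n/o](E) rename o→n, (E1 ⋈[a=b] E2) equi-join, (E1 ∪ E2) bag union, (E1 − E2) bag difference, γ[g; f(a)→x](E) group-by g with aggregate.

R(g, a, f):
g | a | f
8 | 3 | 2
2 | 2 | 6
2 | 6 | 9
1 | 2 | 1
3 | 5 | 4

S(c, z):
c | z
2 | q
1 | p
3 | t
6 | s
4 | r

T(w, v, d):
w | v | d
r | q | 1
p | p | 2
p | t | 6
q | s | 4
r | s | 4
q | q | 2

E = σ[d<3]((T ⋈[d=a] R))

σ filters on d, owned by the left side.
E' = (σ[d<3](T) ⋈[d=a] R)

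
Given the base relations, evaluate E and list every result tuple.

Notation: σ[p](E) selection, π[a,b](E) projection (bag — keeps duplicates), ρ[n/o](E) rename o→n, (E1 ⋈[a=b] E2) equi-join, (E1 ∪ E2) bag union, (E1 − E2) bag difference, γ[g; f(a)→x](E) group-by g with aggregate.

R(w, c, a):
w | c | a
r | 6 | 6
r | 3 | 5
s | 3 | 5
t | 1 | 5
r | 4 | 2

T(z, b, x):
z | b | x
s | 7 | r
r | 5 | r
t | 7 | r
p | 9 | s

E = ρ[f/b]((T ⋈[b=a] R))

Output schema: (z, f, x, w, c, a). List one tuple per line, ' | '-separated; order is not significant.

Row counts bottom-up:
  T → 4
  R → 5
  (T ⋈[b=a] R) → 3
  ρ[f/b]((T ⋈[b=a] R)) → 3

== RESULT ==
z | f | x | w | c | a
r | 5 | r | r | 3 | 5
r | 5 | r | s | 3 | 5
r | 5 | r | t | 1 | 5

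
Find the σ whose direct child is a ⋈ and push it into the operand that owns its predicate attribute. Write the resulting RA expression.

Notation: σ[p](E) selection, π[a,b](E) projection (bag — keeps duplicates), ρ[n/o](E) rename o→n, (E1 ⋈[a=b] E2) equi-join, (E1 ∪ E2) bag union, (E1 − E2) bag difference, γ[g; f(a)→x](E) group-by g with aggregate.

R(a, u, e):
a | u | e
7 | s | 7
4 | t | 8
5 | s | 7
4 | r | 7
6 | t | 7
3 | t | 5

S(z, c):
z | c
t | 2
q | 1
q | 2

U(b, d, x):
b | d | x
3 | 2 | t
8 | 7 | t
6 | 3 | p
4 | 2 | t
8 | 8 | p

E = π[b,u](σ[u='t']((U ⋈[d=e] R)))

σ filters on u, owned by the right side.
E' = π[b,u]((U ⋈[d=e] σ[u='t'](R)))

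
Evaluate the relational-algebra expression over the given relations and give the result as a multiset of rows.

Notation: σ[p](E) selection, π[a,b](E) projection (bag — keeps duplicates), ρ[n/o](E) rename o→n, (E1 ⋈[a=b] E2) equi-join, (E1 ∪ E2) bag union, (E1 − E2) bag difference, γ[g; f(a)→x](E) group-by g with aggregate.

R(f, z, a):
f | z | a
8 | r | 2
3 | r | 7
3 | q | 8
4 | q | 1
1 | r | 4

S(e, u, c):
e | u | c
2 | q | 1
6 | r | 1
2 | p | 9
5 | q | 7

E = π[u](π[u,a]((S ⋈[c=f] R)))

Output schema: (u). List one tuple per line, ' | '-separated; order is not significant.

Stepwise |·|:
  S → 4
  R → 5
  (S ⋈[c=f] R) → 2
  π[u,a]((S ⋈[c=f] R)) → 2
  π[u](π[u,a]((S ⋈[c=f] R))) → 2

== RESULT ==
u
q
r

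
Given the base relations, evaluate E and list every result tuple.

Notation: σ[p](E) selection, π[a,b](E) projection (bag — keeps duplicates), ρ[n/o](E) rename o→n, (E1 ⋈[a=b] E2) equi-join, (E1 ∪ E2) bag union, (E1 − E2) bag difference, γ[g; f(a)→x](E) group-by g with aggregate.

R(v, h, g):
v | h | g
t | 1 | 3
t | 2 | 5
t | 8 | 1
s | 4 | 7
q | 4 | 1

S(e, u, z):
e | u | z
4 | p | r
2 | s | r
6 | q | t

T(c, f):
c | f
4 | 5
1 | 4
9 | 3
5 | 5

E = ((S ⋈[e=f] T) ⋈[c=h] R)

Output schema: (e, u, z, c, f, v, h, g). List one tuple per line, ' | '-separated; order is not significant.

Per-node cardinality:
  S → 3
  T → 4
  (S ⋈[e=f] T) → 1
  R → 5
  ((S ⋈[e=f] T) ⋈[c=h] R) → 1

== RESULT ==
e | u | z | c | f | v | h | g
4 | p | r | 1 | 4 | t | 1 | 3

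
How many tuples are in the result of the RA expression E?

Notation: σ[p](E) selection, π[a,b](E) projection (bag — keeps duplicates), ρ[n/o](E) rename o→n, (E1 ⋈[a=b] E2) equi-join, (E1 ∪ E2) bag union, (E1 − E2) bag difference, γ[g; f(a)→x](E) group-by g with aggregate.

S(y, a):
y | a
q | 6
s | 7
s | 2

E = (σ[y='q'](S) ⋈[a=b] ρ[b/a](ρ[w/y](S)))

Subexpression sizes:
  S → 3
  σ[y='q'](S) → 1
  S → 3
  ρ[w/y](S) → 3
  ρ[b/a](ρ[w/y](S)) → 3
  (σ[y='q'](S) ⋈[a=b] ρ[b/a](ρ[w/y](S))) → 1

|E| = 1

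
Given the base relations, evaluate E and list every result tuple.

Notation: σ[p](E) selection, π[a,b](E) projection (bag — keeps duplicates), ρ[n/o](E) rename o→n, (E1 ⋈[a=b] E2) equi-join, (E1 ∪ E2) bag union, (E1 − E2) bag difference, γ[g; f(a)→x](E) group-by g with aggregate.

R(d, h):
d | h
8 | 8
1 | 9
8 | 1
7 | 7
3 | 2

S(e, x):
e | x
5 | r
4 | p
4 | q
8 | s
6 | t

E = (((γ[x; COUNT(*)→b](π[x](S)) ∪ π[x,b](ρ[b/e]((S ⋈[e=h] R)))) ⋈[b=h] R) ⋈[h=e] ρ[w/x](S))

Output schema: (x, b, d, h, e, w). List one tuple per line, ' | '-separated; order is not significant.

Stepwise |·|:
  S → 5
  π[x](S) → 5
  γ[x; COUNT(*)→b](π[x](S)) → 5
  S → 5
  R → 5
  (S ⋈[e=h] R) → 1
  ρ[b/e]((S ⋈[e=h] R)) → 1
  π[x,b](ρ[b/e]((S ⋈[e=h] R))) → 1
  (γ[x; COUNT(*)→b](π[x](S)) ∪ π[x,b](ρ[b/e]((S ⋈[e=h] R)))) → 6
  R → 5
  ((γ[x; COUNT(*)→b](π[x](S)) ∪ π[x,b](ρ[b/e]((S ⋈[e=h] R)))) ⋈[b=h] R) → 6
  S → 5
  ρ[w/x](S) → 5
  (((γ[x; COUNT(*)→b](π[x](S)) ∪ π[x,b](ρ[b/e]((S ⋈[e=h] R)))) ⋈[b=h] R) ⋈[h=e] ρ[w/x](S)) → 1

== RESULT ==
x | b | d | h | e | w
s | 8 | 8 | 8 | 8 | s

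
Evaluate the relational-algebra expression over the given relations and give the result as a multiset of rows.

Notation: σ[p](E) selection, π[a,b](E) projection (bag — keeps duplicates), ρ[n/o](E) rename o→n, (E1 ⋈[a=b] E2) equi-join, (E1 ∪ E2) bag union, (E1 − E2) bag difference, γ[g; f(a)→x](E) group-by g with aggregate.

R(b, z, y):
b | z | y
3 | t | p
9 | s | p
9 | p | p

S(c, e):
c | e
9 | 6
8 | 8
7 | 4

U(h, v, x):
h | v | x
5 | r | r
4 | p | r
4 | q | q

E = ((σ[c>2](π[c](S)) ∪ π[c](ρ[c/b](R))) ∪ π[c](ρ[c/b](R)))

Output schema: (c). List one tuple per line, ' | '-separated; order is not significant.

Row counts bottom-up:
  S → 3
  π[c](S) → 3
  σ[c>2](π[c](S)) → 3
  R → 3
  ρ[c/b](R) → 3
  π[c](ρ[c/b](R)) → 3
  (σ[c>2](π[c](S)) ∪ π[c](ρ[c/b](R))) → 6
  R → 3
  ρ[c/b](R) → 3
  π[c](ρ[c/b](R)) → 3
  ((σ[c>2](π[c](S)) ∪ π[c](ρ[c/b](R))) ∪ π[c](ρ[c/b](R))) → 9

== RESULT ==
c
3
3
7
8
9
9
9
9
9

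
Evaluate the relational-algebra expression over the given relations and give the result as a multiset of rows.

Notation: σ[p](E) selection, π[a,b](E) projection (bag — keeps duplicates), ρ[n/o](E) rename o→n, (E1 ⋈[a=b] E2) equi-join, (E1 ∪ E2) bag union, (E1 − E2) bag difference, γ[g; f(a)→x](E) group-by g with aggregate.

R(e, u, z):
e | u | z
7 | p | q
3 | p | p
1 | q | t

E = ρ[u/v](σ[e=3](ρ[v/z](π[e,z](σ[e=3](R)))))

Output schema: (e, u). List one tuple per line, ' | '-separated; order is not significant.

Subexpression sizes:
  R → 3
  σ[e=3](R) → 1
  π[e,z](σ[e=3](R)) → 1
  ρ[v/z](π[e,z](σ[e=3](R))) → 1
  σ[e=3](ρ[v/z](π[e,z](σ[e=3](R)))) → 1
  ρ[u/v](σ[e=3](ρ[v/z](π[e,z](σ[e=3](R))))) → 1

== RESULT ==
e | u
3 | p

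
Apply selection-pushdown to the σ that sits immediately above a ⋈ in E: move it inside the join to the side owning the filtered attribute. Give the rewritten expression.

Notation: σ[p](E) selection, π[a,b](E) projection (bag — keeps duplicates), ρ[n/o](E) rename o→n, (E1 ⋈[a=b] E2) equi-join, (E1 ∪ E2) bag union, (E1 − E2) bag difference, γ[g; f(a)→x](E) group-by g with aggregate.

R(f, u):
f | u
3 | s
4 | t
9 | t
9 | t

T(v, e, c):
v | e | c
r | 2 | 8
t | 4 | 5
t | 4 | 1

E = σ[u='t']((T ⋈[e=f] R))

σ filters on u, owned by the right side.
E' = (T ⋈[e=f] σ[u='t'](R))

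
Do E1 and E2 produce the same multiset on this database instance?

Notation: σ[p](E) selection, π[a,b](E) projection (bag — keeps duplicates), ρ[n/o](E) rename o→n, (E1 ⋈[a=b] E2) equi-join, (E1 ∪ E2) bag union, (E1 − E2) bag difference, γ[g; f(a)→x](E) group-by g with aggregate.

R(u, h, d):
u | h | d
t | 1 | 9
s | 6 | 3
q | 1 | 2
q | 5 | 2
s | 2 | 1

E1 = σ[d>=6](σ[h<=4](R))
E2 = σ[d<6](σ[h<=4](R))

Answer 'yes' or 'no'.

E1 row counts bottom-up:
  R → 5
  σ[h<=4](R) → 3
  σ[d>=6](σ[h<=4](R)) → 1
E2 row counts bottom-up:
  R → 5
  σ[h<=4](R) → 3
  σ[d<6](σ[h<=4](R)) → 2

E1 result:
u | h | d
t | 1 | 9
E2 result:
u | h | d
q | 1 | 2
s | 2 | 1
Witness: ('s', 2, 1) appears 0× in E1 but 1× in E2.

no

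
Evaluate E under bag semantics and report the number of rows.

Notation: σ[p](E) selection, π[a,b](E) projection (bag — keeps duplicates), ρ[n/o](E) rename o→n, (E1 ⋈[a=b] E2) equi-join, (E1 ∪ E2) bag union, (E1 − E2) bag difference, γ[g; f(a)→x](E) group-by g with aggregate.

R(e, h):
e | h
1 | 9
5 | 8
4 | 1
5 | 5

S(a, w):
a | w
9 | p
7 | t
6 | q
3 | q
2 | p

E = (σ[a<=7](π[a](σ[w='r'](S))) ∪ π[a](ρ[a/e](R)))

Per-node cardinality:
  S → 5
  σ[w='r'](S) → 0
  π[a](σ[w='r'](S)) → 0
  σ[a<=7](π[a](σ[w='r'](S))) → 0
  R → 4
  ρ[a/e](R) → 4
  π[a](ρ[a/e](R)) → 4
  (σ[a<=7](π[a](σ[w='r'](S))) ∪ π[a](ρ[a/e](R))) → 4

|E| = 4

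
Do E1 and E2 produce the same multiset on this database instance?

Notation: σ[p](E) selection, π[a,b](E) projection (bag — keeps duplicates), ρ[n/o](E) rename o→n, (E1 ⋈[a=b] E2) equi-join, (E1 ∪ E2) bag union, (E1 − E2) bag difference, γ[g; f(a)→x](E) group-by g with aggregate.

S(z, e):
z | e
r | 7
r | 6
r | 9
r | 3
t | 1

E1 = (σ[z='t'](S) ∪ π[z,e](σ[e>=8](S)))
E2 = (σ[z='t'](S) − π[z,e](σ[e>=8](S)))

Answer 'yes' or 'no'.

E1 stepwise |·|:
  S → 5
  σ[z='t'](S) → 1
  S → 5
  σ[e>=8](S) → 1
  π[z,e](σ[e>=8](S)) → 1
  (σ[z='t'](S) ∪ π[z,e](σ[e>=8](S))) → 2
E2 stepwise |·|:
  S → 5
  σ[z='t'](S) → 1
  S → 5
  σ[e>=8](S) → 1
  π[z,e](σ[e>=8](S)) → 1
  (σ[z='t'](S) − π[z,e](σ[e>=8](S))) → 1

E1 result:
z | e
r | 9
t | 1
E2 result:
z | e
t | 1
Witness: ('r', 9) appears 1× in E1 but 0× in E2.

no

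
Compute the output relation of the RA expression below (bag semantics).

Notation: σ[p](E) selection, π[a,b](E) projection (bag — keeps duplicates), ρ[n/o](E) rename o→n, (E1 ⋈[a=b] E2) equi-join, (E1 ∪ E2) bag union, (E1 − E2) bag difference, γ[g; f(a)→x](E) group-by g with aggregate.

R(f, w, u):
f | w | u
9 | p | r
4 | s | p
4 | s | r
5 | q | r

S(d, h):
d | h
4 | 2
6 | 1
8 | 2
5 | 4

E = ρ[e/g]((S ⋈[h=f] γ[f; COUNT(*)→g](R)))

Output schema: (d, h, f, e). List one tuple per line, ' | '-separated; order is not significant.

Row counts bottom-up:
  S → 4
  R → 4
  γ[f; COUNT(*)→g](R) → 3
  (S ⋈[h=f] γ[f; COUNT(*)→g](R)) → 1
  ρ[e/g]((S ⋈[h=f] γ[f; COUNT(*)→g](R))) → 1

== RESULT ==
d | h | f | e
5 | 4 | 4 | 2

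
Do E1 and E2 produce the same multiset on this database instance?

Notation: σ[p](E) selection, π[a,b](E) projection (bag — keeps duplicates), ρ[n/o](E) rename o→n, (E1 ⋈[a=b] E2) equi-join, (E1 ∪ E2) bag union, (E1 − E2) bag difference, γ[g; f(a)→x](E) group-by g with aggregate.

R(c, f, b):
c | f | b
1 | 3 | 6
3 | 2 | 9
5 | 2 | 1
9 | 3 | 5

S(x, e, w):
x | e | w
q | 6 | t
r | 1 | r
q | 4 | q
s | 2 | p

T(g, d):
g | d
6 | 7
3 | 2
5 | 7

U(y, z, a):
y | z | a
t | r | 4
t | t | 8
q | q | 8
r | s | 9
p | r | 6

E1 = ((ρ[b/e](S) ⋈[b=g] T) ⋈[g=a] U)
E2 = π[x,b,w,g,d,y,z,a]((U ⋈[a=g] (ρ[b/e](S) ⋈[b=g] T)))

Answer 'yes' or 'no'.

E1 row counts bottom-up:
  S → 4
  ρ[b/e](S) → 4
  T → 3
  (ρ[b/e](S) ⋈[b=g] T) → 1
  U → 5
  ((ρ[b/e](S) ⋈[b=g] T) ⋈[g=a] U) → 1
E2 row counts bottom-up:
  U → 5
  S → 4
  ρ[b/e](S) → 4
  T → 3
  (ρ[b/e](S) ⋈[b=g] T) → 1
  (U ⋈[a=g] (ρ[b/e](S) ⋈[b=g] T)) → 1
  π[x,b,w,g,d,y,z,a]((U ⋈[a=g] (ρ[b/e](S) ⋈[b=g] T))) → 1

E1 and E2 produce the same multiset:
x | b | w | g | d | y | z | a
q | 6 | t | 6 | 7 | p | r | 6

yes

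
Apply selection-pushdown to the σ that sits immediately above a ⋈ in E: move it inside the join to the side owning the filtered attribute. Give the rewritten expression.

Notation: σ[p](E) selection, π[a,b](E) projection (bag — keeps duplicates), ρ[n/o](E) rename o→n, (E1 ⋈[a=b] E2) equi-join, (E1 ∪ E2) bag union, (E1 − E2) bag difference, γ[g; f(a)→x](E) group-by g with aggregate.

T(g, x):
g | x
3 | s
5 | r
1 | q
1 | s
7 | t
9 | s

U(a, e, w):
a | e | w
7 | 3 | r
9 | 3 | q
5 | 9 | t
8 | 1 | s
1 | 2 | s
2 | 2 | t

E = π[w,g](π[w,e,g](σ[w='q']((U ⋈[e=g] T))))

σ filters on w, owned by the left side.
E' = π[w,g](π[w,e,g]((σ[w='q'](U) ⋈[e=g] T)))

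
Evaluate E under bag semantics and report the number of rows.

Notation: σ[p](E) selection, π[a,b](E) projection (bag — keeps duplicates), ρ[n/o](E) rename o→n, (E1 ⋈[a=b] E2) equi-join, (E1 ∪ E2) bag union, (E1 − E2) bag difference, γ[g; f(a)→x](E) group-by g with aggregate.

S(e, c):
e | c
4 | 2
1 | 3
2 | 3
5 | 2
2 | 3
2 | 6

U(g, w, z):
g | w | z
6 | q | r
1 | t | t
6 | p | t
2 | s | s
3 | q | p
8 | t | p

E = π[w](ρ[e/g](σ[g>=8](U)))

Stepwise |·|:
  U → 6
  σ[g>=8](U) → 1
  ρ[e/g](σ[g>=8](U)) → 1
  π[w](ρ[e/g](σ[g>=8](U))) → 1

|E| = 1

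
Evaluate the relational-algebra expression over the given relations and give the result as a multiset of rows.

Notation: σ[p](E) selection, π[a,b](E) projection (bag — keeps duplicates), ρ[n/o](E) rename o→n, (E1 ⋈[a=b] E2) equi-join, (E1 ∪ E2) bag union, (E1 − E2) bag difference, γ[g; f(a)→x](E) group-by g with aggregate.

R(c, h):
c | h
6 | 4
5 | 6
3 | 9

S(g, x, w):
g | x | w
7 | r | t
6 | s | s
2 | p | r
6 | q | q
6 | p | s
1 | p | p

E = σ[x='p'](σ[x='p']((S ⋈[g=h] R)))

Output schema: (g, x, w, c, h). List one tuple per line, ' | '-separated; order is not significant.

Row counts bottom-up:
  S → 6
  R → 3
  (S ⋈[g=h] R) → 3
  σ[x='p']((S ⋈[g=h] R)) → 1
  σ[x='p'](σ[x='p']((S ⋈[g=h] R))) → 1

== RESULT ==
g | x | w | c | h
6 | p | s | 5 | 6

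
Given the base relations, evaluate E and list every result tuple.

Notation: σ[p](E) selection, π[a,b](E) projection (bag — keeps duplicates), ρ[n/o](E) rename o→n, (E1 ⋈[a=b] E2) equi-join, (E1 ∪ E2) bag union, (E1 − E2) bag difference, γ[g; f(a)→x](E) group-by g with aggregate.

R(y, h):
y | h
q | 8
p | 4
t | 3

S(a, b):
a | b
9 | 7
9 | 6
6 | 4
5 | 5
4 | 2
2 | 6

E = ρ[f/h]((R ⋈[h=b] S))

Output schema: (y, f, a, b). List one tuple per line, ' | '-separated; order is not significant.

Per-node cardinality:
  R → 3
  S → 6
  (R ⋈[h=b] S) → 1
  ρ[f/h]((R ⋈[h=b] S)) → 1

== RESULT ==
y | f | a | b
p | 4 | 6 | 4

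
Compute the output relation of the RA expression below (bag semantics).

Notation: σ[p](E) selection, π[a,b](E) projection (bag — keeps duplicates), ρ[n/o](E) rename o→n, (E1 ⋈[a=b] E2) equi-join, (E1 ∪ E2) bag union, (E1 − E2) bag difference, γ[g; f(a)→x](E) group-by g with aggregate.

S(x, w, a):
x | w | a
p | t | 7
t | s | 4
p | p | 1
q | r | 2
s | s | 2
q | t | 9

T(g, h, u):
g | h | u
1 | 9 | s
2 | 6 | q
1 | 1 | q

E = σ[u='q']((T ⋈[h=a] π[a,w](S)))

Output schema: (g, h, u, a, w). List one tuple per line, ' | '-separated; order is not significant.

Per-node cardinality:
  T → 3
  S → 6
  π[a,w](S) → 6
  (T ⋈[h=a] π[a,w](S)) → 2
  σ[u='q']((T ⋈[h=a] π[a,w](S))) → 1

== RESULT ==
g | h | u | a | w
1 | 1 | q | 1 | p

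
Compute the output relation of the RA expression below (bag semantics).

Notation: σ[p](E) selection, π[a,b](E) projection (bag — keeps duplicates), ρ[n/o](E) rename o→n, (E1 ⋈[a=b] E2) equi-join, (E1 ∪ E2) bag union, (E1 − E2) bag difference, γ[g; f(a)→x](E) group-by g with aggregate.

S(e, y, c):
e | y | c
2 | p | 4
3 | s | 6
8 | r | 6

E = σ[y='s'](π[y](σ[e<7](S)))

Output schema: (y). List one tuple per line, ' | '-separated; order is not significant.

Row counts bottom-up:
  S → 3
  σ[e<7](S) → 2
  π[y](σ[e<7](S)) → 2
  σ[y='s'](π[y](σ[e<7](S))) → 1

== RESULT ==
y
s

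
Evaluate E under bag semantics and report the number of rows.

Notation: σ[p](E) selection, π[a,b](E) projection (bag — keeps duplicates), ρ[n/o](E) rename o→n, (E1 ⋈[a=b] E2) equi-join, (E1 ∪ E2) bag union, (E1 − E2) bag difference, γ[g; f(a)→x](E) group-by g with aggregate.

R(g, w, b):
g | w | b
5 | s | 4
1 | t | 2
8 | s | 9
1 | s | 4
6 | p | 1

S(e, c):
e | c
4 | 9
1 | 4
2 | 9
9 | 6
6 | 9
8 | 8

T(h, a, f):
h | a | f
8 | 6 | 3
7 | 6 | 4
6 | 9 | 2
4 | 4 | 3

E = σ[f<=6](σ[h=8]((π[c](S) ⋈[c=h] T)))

Subexpression sizes:
  S → 6
  π[c](S) → 6
  T → 4
  (π[c](S) ⋈[c=h] T) → 3
  σ[h=8]((π[c](S) ⋈[c=h] T)) → 1
  σ[f<=6](σ[h=8]((π[c](S) ⋈[c=h] T))) → 1

|E| = 1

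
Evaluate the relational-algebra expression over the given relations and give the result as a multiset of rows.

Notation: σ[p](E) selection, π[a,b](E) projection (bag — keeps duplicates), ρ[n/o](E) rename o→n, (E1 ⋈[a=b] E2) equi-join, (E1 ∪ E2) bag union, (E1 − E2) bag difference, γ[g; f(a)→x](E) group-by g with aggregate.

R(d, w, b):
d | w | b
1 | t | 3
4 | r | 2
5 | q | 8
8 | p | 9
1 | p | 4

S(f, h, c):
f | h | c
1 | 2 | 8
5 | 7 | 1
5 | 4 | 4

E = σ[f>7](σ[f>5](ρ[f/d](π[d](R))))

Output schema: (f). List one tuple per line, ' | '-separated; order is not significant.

Stepwise |·|:
  R → 5
  π[d](R) → 5
  ρ[f/d](π[d](R)) → 5
  σ[f>5](ρ[f/d](π[d](R))) → 1
  σ[f>7](σ[f>5](ρ[f/d](π[d](R)))) → 1

== RESULT ==
f
8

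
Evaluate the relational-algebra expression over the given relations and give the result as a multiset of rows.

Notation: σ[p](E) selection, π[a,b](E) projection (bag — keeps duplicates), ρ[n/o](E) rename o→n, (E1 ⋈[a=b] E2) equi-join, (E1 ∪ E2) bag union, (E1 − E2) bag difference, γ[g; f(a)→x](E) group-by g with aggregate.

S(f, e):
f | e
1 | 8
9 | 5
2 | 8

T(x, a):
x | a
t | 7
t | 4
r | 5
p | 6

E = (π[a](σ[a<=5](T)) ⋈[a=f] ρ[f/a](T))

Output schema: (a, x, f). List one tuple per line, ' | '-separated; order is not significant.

Subexpression sizes:
  T → 4
  σ[a<=5](T) → 2
  π[a](σ[a<=5](T)) → 2
  T → 4
  ρ[f/a](T) → 4
  (π[a](σ[a<=5](T)) ⋈[a=f] ρ[f/a](T)) → 2

== RESULT ==
a | x | f
4 | t | 4
5 | r | 5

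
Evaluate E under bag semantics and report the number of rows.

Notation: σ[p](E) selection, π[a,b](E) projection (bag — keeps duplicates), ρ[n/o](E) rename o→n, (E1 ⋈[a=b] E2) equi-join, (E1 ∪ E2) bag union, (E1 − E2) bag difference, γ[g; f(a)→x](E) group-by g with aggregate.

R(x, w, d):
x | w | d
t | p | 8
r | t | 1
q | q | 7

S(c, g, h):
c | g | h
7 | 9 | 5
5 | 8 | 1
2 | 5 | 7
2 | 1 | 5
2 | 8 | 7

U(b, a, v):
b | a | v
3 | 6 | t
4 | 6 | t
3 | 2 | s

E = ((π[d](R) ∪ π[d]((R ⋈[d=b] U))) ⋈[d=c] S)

Per-node cardinality:
  R → 3
  π[d](R) → 3
  R → 3
  U → 3
  (R ⋈[d=b] U) → 0
  π[d]((R ⋈[d=b] U)) → 0
  (π[d](R) ∪ π[d]((R ⋈[d=b] U))) → 3
  S → 5
  ((π[d](R) ∪ π[d]((R ⋈[d=b] U))) ⋈[d=c] S) → 1

|E| = 1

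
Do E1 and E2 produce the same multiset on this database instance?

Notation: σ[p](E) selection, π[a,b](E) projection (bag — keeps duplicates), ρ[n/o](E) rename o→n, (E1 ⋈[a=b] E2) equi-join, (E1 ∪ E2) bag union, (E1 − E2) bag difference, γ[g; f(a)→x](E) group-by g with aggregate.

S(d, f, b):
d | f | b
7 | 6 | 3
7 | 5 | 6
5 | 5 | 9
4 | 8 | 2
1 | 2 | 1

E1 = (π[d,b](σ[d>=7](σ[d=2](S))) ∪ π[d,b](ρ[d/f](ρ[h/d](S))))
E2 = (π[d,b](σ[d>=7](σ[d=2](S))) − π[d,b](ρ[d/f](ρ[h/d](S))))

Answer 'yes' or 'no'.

E1 per-node cardinality:
  S → 5
  σ[d=2](S) → 0
  σ[d>=7](σ[d=2](S)) → 0
  π[d,b](σ[d>=7](σ[d=2](S))) → 0
  S → 5
  ρ[h/d](S) → 5
  ρ[d/f](ρ[h/d](S)) → 5
  π[d,b](ρ[d/f](ρ[h/d](S))) → 5
  (π[d,b](σ[d>=7](σ[d=2](S))) ∪ π[d,b](ρ[d/f](ρ[h/d](S)))) → 5
E2 per-node cardinality:
  S → 5
  σ[d=2](S) → 0
  σ[d>=7](σ[d=2](S)) → 0
  π[d,b](σ[d>=7](σ[d=2](S))) → 0
  S → 5
  ρ[h/d](S) → 5
  ρ[d/f](ρ[h/d](S)) → 5
  π[d,b](ρ[d/f](ρ[h/d](S))) → 5
  (π[d,b](σ[d>=7](σ[d=2](S))) − π[d,b](ρ[d/f](ρ[h/d](S)))) → 0

E1 result:
d | b
2 | 1
5 | 6
5 | 9
6 | 3
8 | 2
E2 result:
d | b
(0 rows)
Witness: (2, 1) appears 1× in E1 but 0× in E2.

no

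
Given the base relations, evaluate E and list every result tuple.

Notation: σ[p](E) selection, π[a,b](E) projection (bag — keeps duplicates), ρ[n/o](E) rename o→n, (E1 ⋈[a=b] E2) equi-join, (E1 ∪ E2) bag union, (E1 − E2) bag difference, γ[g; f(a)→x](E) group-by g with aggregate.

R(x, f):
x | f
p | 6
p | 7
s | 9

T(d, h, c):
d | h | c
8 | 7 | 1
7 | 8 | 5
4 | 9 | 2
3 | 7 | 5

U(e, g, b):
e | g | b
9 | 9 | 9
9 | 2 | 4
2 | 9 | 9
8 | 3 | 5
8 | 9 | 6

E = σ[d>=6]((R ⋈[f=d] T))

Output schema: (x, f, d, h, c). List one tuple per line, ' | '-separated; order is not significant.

Stepwise |·|:
  R → 3
  T → 4
  (R ⋈[f=d] T) → 1
  σ[d>=6]((R ⋈[f=d] T)) → 1

== RESULT ==
x | f | d | h | c
p | 7 | 7 | 8 | 5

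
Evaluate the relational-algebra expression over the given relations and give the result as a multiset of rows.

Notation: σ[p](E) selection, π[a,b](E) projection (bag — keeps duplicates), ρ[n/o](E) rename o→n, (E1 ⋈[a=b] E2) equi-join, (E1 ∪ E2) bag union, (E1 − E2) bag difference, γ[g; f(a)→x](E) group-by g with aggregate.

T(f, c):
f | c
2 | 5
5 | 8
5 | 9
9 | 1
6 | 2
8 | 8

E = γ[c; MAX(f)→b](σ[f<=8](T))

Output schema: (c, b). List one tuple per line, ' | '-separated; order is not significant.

Per-node cardinality:
  T → 6
  σ[f<=8](T) → 5
  γ[c; MAX(f)→b](σ[f<=8](T)) → 4

== RESULT ==
c | b
2 | 6
5 | 2
8 | 8
9 | 5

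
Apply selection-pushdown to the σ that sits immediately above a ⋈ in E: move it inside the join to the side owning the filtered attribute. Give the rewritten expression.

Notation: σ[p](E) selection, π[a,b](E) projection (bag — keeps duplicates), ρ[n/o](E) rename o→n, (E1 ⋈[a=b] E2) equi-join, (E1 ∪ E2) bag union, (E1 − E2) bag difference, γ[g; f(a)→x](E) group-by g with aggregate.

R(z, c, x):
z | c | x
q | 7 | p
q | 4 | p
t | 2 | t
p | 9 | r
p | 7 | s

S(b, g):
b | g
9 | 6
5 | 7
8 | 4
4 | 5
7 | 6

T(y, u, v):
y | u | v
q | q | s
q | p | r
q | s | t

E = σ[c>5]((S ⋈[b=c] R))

σ filters on c, owned by the right side.
E' = (S ⋈[b=c] σ[c>5](R))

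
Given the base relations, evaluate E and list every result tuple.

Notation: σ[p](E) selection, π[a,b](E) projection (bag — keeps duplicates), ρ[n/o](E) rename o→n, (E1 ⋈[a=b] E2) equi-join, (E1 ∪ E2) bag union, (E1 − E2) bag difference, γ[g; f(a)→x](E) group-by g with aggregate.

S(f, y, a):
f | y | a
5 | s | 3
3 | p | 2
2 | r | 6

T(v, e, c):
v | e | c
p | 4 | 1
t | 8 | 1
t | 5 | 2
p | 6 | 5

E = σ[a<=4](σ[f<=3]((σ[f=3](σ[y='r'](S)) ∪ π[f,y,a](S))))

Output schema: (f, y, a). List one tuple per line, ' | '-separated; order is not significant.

Per-node cardinality:
  S → 3
  σ[y='r'](S) → 1
  σ[f=3](σ[y='r'](S)) → 0
  S → 3
  π[f,y,a](S) → 3
  (σ[f=3](σ[y='r'](S)) ∪ π[f,y,a](S)) → 3
  σ[f<=3]((σ[f=3](σ[y='r'](S)) ∪ π[f,y,a](S))) → 2
  σ[a<=4](σ[f<=3]((σ[f=3](σ[y='r'](S)) ∪ π[f,y,a](S)))) → 1

== RESULT ==
f | y | a
3 | p | 2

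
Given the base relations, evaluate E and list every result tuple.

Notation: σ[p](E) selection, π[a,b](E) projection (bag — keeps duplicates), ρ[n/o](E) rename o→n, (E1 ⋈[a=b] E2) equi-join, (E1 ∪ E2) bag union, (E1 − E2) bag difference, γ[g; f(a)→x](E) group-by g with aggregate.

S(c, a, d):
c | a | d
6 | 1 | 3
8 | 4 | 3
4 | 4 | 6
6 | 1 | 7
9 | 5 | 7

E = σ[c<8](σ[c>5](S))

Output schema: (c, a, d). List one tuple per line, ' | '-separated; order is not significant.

Per-node cardinality:
  S → 5
  σ[c>5](S) → 4
  σ[c<8](σ[c>5](S)) → 2

== RESULT ==
c | a | d
6 | 1 | 3
6 | 1 | 7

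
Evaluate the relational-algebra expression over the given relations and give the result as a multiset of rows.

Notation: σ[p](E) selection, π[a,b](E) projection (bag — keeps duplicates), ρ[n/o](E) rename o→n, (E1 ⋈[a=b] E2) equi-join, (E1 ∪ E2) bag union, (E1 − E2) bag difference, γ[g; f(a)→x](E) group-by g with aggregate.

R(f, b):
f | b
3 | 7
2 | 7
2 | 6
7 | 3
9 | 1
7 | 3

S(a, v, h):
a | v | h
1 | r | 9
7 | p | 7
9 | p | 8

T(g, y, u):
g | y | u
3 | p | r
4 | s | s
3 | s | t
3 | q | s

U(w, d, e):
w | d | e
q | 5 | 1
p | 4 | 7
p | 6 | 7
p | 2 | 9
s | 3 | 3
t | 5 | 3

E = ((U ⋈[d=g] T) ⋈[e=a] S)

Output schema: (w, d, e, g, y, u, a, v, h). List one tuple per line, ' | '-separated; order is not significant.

Stepwise |·|:
  U → 6
  T → 4
  (U ⋈[d=g] T) → 4
  S → 3
  ((U ⋈[d=g] T) ⋈[e=a] S) → 1

== RESULT ==
w | d | e | g | y | u | a | v | h
p | 4 | 7 | 4 | s | s | 7 | p | 7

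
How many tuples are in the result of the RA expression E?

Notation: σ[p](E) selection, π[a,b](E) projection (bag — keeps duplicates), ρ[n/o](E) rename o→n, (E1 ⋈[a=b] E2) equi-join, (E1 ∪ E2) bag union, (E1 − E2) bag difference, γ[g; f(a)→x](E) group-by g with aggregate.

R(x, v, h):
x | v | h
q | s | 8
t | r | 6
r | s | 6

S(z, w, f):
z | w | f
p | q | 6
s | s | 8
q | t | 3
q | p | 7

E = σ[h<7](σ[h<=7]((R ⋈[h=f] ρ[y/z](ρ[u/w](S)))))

Row counts bottom-up:
  R → 3
  S → 4
  ρ[u/w](S) → 4
  ρ[y/z](ρ[u/w](S)) → 4
  (R ⋈[h=f] ρ[y/z](ρ[u/w](S))) → 3
  σ[h<=7]((R ⋈[h=f] ρ[y/z](ρ[u/w](S)))) → 2
  σ[h<7](σ[h<=7]((R ⋈[h=f] ρ[y/z](ρ[u/w](S))))) → 2

|E| = 2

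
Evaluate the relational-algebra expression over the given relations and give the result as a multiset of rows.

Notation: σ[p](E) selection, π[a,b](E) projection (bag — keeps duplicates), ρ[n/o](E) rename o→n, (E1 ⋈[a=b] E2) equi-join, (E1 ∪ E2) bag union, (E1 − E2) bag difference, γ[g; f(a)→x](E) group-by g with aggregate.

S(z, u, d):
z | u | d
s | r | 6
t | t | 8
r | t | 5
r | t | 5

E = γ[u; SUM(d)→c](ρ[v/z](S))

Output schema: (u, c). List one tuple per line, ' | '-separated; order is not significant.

Row counts bottom-up:
  S → 4
  ρ[v/z](S) → 4
  γ[u; SUM(d)→c](ρ[v/z](S)) → 2

== RESULT ==
u | c
r | 6
t | 18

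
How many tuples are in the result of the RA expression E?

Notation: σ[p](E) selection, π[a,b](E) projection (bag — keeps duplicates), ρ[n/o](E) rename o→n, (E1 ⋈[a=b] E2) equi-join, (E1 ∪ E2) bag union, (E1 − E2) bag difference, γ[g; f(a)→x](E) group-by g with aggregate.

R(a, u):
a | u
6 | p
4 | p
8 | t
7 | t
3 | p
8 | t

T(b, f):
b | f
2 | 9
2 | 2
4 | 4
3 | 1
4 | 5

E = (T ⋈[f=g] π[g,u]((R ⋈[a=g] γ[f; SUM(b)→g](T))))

Per-node cardinality:
  T → 5
  R → 6
  T → 5
  γ[f; SUM(b)→g](T) → 5
  (R ⋈[a=g] γ[f; SUM(b)→g](T)) → 3
  π[g,u]((R ⋈[a=g] γ[f; SUM(b)→g](T))) → 3
  (T ⋈[f=g] π[g,u]((R ⋈[a=g] γ[f; SUM(b)→g](T)))) → 2

|E| = 2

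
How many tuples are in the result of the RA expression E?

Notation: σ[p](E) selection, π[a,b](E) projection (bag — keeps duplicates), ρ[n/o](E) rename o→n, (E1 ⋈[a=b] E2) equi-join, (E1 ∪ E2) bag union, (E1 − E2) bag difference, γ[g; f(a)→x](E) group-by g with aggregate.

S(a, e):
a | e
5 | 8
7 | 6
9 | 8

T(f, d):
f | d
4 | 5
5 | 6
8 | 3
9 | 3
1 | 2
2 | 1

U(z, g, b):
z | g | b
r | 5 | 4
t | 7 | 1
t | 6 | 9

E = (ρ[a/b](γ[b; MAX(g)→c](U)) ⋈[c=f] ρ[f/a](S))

Per-node cardinality:
  U → 3
  γ[b; MAX(g)→c](U) → 3
  ρ[a/b](γ[b; MAX(g)→c](U)) → 3
  S → 3
  ρ[f/a](S) → 3
  (ρ[a/b](γ[b; MAX(g)→c](U)) ⋈[c=f] ρ[f/a](S)) → 2

|E| = 2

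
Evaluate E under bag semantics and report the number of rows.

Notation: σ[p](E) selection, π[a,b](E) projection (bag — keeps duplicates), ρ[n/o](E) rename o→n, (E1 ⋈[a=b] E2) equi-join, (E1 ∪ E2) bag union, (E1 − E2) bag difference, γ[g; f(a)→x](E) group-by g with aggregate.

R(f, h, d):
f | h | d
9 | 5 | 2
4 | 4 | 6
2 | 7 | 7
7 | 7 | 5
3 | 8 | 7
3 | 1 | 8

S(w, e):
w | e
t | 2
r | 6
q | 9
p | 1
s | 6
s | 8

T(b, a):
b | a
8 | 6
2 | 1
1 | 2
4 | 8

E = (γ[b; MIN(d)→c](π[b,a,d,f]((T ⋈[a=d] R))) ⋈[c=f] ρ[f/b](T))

Per-node cardinality:
  T → 4
  R → 6
  (T ⋈[a=d] R) → 3
  π[b,a,d,f]((T ⋈[a=d] R)) → 3
  γ[b; MIN(d)→c](π[b,a,d,f]((T ⋈[a=d] R))) → 3
  T → 4
  ρ[f/b](T) → 4
  (γ[b; MIN(d)→c](π[b,a,d,f]((T ⋈[a=d] R))) ⋈[c=f] ρ[f/b](T)) → 2

|E| = 2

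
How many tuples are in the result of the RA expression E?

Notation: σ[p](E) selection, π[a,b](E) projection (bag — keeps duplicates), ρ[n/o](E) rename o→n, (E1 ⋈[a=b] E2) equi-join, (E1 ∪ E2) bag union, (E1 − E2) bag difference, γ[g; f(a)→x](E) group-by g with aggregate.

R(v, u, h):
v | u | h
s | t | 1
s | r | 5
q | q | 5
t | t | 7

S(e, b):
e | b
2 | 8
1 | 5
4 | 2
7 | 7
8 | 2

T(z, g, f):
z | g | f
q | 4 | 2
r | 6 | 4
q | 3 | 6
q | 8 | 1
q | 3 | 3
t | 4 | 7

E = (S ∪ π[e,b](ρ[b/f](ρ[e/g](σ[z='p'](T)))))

Stepwise |·|:
  S → 5
  T → 6
  σ[z='p'](T) → 0
  ρ[e/g](σ[z='p'](T)) → 0
  ρ[b/f](ρ[e/g](σ[z='p'](T))) → 0
  π[e,b](ρ[b/f](ρ[e/g](σ[z='p'](T)))) → 0
  (S ∪ π[e,b](ρ[b/f](ρ[e/g](σ[z='p'](T))))) → 5

|E| = 5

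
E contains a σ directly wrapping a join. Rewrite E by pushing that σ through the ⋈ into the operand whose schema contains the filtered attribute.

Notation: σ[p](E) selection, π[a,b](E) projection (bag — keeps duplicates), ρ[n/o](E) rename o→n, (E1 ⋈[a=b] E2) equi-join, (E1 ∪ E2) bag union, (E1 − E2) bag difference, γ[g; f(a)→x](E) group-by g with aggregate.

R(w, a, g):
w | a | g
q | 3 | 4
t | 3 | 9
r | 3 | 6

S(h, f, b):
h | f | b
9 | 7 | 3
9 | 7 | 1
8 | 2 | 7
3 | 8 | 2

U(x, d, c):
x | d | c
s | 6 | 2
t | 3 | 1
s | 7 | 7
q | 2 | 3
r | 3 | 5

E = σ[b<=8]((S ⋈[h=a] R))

σ filters on b, owned by the left side.
E' = (σ[b<=8](S) ⋈[h=a] R)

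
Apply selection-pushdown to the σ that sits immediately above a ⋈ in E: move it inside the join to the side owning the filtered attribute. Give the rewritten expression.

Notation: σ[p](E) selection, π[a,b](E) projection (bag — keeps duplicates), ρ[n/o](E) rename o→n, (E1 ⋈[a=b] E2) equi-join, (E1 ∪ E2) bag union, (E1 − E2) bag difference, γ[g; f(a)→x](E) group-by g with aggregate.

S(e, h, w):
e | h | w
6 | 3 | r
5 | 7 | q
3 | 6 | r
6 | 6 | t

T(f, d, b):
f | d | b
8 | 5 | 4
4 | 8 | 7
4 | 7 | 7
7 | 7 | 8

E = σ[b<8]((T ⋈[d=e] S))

σ filters on b, owned by the left side.
E' = (σ[b<8](T) ⋈[d=e] S)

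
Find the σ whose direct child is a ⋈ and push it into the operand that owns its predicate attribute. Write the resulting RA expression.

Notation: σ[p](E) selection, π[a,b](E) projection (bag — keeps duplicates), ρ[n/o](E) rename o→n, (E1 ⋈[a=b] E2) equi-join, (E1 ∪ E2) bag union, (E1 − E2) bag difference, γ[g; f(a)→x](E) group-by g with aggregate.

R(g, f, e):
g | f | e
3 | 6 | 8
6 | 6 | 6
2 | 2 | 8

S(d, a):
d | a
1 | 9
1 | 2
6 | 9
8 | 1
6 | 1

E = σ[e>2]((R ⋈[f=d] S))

σ filters on e, owned by the left side.
E' = (σ[e>2](R) ⋈[f=d] S)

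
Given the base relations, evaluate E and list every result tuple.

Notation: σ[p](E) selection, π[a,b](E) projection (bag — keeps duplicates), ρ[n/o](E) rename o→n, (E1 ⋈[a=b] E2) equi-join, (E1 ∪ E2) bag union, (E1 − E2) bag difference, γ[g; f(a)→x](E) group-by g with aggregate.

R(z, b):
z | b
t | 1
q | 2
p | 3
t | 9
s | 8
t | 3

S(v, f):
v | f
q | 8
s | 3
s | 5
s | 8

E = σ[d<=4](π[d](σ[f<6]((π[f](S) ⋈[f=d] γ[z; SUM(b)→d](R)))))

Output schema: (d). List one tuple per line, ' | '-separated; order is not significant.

Per-node cardinality:
  S → 4
  π[f](S) → 4
  R → 6
  γ[z; SUM(b)→d](R) → 4
  (π[f](S) ⋈[f=d] γ[z; SUM(b)→d](R)) → 3
  σ[f<6]((π[f](S) ⋈[f=d] γ[z; SUM(b)→d](R))) → 1
  π[d](σ[f<6]((π[f](S) ⋈[f=d] γ[z; SUM(b)→d](R)))) → 1
  σ[d<=4](π[d](σ[f<6]((π[f](S) ⋈[f=d] γ[z; SUM(b)→d](R))))) → 1

== RESULT ==
d
3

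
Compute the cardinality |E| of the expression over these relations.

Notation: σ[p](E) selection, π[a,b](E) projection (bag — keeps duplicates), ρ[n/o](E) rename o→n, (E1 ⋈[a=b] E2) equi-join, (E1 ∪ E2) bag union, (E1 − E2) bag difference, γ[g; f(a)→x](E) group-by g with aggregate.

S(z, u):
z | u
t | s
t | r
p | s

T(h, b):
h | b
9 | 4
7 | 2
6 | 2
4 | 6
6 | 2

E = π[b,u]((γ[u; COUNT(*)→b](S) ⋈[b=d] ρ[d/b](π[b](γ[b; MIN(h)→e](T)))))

Row counts bottom-up:
  S → 3
  γ[u; COUNT(*)→b](S) → 2
  T → 5
  γ[b; MIN(h)→e](T) → 3
  π[b](γ[b; MIN(h)→e](T)) → 3
  ρ[d/b](π[b](γ[b; MIN(h)→e](T))) → 3
  (γ[u; COUNT(*)→b](S) ⋈[b=d] ρ[d/b](π[b](γ[b; MIN(h)→e](T)))) → 1
  π[b,u]((γ[u; COUNT(*)→b](S) ⋈[b=d] ρ[d/b](π[b](γ[b; MIN(h)→e](T))))) → 1

|E| = 1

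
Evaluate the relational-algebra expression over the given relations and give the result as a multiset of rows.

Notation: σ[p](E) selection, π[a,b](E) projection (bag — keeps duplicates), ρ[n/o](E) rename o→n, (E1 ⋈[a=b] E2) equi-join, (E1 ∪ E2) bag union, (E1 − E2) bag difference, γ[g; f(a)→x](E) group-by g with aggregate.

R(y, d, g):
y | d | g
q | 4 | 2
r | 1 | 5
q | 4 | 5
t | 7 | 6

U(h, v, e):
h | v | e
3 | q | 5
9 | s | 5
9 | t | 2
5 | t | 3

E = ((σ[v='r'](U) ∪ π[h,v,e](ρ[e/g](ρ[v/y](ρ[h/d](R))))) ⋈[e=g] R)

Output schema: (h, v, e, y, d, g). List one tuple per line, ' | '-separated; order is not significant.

Subexpression sizes:
  U → 4
  σ[v='r'](U) → 0
  R → 4
  ρ[h/d](R) → 4
  ρ[v/y](ρ[h/d](R)) → 4
  ρ[e/g](ρ[v/y](ρ[h/d](R))) → 4
  π[h,v,e](ρ[e/g](ρ[v/y](ρ[h/d](R)))) → 4
  (σ[v='r'](U) ∪ π[h,v,e](ρ[e/g](ρ[v/y](ρ[h/d](R))))) → 4
  R → 4
  ((σ[v='r'](U) ∪ π[h,v,e](ρ[e/g](ρ[v/y](ρ[h/d](R))))) ⋈[e=g] R) → 6

== RESULT ==
h | v | e | y | d | g
1 | r | 5 | q | 4 | 5
1 | r | 5 | r | 1 | 5
4 | q | 2 | q | 4 | 2
4 | q | 5 | q | 4 | 5
4 | q | 5 | r | 1 | 5
7 | t | 6 | t | 7 | 6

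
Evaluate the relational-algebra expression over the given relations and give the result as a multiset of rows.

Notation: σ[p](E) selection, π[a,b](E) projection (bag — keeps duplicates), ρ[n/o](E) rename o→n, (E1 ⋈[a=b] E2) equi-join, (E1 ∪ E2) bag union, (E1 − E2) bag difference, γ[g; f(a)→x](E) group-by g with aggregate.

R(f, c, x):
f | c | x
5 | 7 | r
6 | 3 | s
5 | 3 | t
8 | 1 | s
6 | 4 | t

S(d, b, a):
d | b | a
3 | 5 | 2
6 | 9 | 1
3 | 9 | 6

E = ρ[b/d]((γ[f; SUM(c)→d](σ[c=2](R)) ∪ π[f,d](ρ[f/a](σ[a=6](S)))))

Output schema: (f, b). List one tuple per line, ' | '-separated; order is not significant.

Subexpression sizes:
  R → 5
  σ[c=2](R) → 0
  γ[f; SUM(c)→d](σ[c=2](R)) → 0
  S → 3
  σ[a=6](S) → 1
  ρ[f/a](σ[a=6](S)) → 1
  π[f,d](ρ[f/a](σ[a=6](S))) → 1
  (γ[f; SUM(c)→d](σ[c=2](R)) ∪ π[f,d](ρ[f/a](σ[a=6](S)))) → 1
  ρ[b/d]((γ[f; SUM(c)→d](σ[c=2](R)) ∪ π[f,d](ρ[f/a](σ[a=6](S))))) → 1

== RESULT ==
f | b
6 | 3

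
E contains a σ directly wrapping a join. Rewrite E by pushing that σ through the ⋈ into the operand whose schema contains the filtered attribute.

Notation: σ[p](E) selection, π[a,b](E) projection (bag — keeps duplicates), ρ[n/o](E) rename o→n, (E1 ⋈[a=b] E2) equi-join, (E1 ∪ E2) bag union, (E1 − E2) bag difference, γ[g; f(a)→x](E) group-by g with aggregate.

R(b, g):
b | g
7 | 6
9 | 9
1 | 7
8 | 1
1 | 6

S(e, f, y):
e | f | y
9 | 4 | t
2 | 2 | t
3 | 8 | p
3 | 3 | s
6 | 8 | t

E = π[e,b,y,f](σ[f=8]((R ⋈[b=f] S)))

σ filters on f, owned by the right side.
E' = π[e,b,y,f]((R ⋈[b=f] σ[f=8](S)))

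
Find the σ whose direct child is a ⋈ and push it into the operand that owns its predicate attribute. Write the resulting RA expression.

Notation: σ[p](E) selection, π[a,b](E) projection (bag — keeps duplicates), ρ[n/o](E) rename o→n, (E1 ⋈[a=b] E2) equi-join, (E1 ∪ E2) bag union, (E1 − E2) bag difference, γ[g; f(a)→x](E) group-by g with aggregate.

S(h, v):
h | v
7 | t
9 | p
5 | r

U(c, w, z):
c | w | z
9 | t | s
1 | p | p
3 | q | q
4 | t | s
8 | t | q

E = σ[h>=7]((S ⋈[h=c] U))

σ filters on h, owned by the left side.
E' = (σ[h>=7](S) ⋈[h=c] U)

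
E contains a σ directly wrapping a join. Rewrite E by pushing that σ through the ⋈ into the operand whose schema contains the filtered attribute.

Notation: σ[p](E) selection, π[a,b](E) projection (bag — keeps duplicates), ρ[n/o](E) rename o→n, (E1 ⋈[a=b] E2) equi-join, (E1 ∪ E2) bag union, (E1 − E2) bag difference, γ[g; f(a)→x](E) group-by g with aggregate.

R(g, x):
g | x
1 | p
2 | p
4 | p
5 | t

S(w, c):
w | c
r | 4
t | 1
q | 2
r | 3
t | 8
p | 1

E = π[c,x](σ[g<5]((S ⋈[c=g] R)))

σ filters on g, owned by the right side.
E' = π[c,x]((S ⋈[c=g] σ[g<5](R)))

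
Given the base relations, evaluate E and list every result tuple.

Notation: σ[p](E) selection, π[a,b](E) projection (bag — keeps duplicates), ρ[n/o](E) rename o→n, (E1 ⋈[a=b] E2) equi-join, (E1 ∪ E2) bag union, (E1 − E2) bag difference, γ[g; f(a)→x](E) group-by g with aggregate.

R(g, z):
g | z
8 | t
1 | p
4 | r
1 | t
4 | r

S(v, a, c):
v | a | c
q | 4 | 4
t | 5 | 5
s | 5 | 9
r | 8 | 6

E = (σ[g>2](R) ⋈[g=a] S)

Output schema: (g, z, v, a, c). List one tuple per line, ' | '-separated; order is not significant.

Subexpression sizes:
  R → 5
  σ[g>2](R) → 3
  S → 4
  (σ[g>2](R) ⋈[g=a] S) → 3

== RESULT ==
g | z | v | a | c
4 | r | q | 4 | 4
4 | r | q | 4 | 4
8 | t | r | 8 | 6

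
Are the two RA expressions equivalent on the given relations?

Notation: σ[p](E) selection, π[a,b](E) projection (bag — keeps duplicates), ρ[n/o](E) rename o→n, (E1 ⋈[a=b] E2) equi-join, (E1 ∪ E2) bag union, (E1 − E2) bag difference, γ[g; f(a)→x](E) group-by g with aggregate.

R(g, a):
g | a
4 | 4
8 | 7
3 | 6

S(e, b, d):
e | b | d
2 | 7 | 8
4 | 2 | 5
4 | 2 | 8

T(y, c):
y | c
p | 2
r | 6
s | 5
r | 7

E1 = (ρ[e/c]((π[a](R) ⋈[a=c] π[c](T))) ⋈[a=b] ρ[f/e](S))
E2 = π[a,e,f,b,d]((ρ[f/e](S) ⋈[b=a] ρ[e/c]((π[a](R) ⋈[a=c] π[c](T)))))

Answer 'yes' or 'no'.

E1 subexpression sizes:
  R → 3
  π[a](R) → 3
  T → 4
  π[c](T) → 4
  (π[a](R) ⋈[a=c] π[c](T)) → 2
  ρ[e/c]((π[a](R) ⋈[a=c] π[c](T))) → 2
  S → 3
  ρ[f/e](S) → 3
  (ρ[e/c]((π[a](R) ⋈[a=c] π[c](T))) ⋈[a=b] ρ[f/e](S)) → 1
E2 subexpression sizes:
  S → 3
  ρ[f/e](S) → 3
  R → 3
  π[a](R) → 3
  T → 4
  π[c](T) → 4
  (π[a](R) ⋈[a=c] π[c](T)) → 2
  ρ[e/c]((π[a](R) ⋈[a=c] π[c](T))) → 2
  (ρ[f/e](S) ⋈[b=a] ρ[e/c]((π[a](R) ⋈[a=c] π[c](T)))) → 1
  π[a,e,f,b,d]((ρ[f/e](S) ⋈[b=a] ρ[e/c]((π[a](R) ⋈[a=c] π[c](T))))) → 1

E1 and E2 produce the same multiset:
a | e | f | b | d
7 | 7 | 2 | 7 | 8

yes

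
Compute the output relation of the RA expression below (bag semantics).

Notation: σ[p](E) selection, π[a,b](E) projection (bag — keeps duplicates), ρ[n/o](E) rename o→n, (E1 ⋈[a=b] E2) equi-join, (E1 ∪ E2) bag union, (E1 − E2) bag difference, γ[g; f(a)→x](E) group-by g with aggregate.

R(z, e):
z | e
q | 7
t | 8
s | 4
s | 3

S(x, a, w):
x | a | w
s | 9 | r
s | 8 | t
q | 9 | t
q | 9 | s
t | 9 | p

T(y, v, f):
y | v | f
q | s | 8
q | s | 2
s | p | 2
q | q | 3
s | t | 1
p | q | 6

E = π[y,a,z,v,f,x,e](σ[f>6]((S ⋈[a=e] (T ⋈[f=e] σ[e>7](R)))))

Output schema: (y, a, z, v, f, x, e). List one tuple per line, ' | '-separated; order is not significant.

Per-node cardinality:
  S → 5
  T → 6
  R → 4
  σ[e>7](R) → 1
  (T ⋈[f=e] σ[e>7](R)) → 1
  (S ⋈[a=e] (T ⋈[f=e] σ[e>7](R))) → 1
  σ[f>6]((S ⋈[a=e] (T ⋈[f=e] σ[e>7](R)))) → 1
  π[y,a,z,v,f,x,e](σ[f>6]((S ⋈[a=e] (T ⋈[f=e] σ[e>7](R))))) → 1

== RESULT ==
y | a | z | v | f | x | e
q | 8 | t | s | 8 | s | 8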